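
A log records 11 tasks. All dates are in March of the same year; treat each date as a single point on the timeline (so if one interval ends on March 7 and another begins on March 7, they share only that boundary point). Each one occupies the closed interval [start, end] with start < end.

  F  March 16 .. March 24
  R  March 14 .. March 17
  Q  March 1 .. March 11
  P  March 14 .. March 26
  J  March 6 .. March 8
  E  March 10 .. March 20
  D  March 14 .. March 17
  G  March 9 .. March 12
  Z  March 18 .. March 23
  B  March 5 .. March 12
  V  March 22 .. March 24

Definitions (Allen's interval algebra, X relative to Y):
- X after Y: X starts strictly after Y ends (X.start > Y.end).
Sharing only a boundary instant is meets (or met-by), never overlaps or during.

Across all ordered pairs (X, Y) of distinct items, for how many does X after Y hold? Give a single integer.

31

Checking all 110 ordered pairs for relation 'after'; matching pairs in alphabetical order:
(D, B): D after B ✓
(D, G): D after G ✓
(D, J): D after J ✓
(D, Q): D after Q ✓
(E, J): E after J ✓
(F, B): F after B ✓
(F, G): F after G ✓
(F, J): F after J ✓
(F, Q): F after Q ✓
(G, J): G after J ✓
(P, B): P after B ✓
(P, G): P after G ✓
(P, J): P after J ✓
(P, Q): P after Q ✓
(R, B): R after B ✓
(R, G): R after G ✓
(R, J): R after J ✓
(R, Q): R after Q ✓
(V, B): V after B ✓
(V, D): V after D ✓
(V, E): V after E ✓
(V, G): V after G ✓
(V, J): V after J ✓
(V, Q): V after Q ✓
... plus 7 further pairs not listed.
Count: 31.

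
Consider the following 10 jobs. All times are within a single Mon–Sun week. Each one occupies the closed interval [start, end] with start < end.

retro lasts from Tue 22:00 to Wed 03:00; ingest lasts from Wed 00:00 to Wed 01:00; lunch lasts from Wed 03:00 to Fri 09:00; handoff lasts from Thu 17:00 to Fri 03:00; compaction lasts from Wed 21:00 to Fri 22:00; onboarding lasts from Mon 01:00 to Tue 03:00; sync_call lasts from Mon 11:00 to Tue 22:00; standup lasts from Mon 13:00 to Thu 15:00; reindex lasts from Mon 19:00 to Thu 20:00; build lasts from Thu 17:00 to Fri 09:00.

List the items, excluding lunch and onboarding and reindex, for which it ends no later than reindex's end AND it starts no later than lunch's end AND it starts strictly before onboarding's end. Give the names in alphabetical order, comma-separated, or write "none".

Conditions: its end is no later than reindex's end (X.end <= Thu 20:00) AND its start is no later than lunch's end (X.start <= Fri 09:00) AND its start is strictly before onboarding's end (X.start < Tue 03:00).
build: end Fri 09:00 <= Thu 20:00? ✗; start Thu 17:00 <= Fri 09:00? ✓; start Thu 17:00 < Tue 03:00? ✗ → no.
compaction: end Fri 22:00 <= Thu 20:00? ✗; start Wed 21:00 <= Fri 09:00? ✓; start Wed 21:00 < Tue 03:00? ✗ → no.
handoff: end Fri 03:00 <= Thu 20:00? ✗; start Thu 17:00 <= Fri 09:00? ✓; start Thu 17:00 < Tue 03:00? ✗ → no.
ingest: end Wed 01:00 <= Thu 20:00? ✓; start Wed 00:00 <= Fri 09:00? ✓; start Wed 00:00 < Tue 03:00? ✗ → no.
retro: end Wed 03:00 <= Thu 20:00? ✓; start Tue 22:00 <= Fri 09:00? ✓; start Tue 22:00 < Tue 03:00? ✗ → no.
standup: end Thu 15:00 <= Thu 20:00? ✓; start Mon 13:00 <= Fri 09:00? ✓; start Mon 13:00 < Tue 03:00? ✓ → yes.
sync_call: end Tue 22:00 <= Thu 20:00? ✓; start Mon 11:00 <= Fri 09:00? ✓; start Mon 11:00 < Tue 03:00? ✓ → yes.
Result: standup, sync_call.

standup, sync_call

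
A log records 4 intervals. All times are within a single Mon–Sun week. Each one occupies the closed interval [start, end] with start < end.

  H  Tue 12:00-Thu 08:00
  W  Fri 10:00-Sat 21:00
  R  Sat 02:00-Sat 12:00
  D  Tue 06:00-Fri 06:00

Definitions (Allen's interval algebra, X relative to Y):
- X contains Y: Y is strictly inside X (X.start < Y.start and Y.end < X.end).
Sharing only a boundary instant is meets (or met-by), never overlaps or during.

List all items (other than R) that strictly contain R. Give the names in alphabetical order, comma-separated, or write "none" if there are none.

Target R = [Sat 02:00, Sat 12:00].
D [Tue 06:00, Fri 06:00] → before → no.
H [Tue 12:00, Thu 08:00] → before → no.
W [Fri 10:00, Sat 21:00] → contains → yes.
Result: W.

W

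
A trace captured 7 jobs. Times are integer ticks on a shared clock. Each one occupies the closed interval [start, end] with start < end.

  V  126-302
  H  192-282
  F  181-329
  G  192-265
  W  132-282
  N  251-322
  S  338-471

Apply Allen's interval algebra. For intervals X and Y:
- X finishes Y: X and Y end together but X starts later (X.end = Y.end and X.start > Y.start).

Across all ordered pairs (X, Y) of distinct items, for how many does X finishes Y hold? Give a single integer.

1

Checking all 42 ordered pairs for relation 'finishes'; matching pairs in alphabetical order:
(H, W): H finishes W ✓
Count: 1.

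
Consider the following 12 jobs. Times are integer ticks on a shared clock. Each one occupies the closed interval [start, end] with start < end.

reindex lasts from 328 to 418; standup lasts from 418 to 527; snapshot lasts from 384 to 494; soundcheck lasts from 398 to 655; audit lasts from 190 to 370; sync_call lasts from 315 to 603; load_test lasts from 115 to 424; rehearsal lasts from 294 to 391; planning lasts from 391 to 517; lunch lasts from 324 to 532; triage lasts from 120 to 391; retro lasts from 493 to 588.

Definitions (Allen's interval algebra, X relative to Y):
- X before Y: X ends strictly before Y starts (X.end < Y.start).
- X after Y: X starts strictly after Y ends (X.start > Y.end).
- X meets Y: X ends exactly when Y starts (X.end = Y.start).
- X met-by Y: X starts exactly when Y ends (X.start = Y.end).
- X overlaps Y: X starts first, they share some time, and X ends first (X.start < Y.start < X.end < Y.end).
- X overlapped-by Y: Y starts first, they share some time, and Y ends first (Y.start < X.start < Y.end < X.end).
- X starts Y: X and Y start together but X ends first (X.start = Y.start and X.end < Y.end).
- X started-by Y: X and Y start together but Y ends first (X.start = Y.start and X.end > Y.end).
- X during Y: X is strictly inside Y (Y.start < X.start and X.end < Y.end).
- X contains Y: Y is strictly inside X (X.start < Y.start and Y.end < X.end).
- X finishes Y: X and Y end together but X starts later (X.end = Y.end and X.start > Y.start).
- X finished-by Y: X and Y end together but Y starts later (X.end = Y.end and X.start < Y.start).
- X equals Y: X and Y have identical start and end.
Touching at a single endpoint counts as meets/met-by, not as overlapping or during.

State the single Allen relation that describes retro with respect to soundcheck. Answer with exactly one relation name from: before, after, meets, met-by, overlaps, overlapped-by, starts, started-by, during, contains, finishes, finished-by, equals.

retro = [493, 588]; soundcheck = [398, 655].
Compare endpoints: retro.start > soundcheck.start, retro.start < soundcheck.end, retro.end > soundcheck.start, retro.end < soundcheck.end.
That pattern is 'during'.

during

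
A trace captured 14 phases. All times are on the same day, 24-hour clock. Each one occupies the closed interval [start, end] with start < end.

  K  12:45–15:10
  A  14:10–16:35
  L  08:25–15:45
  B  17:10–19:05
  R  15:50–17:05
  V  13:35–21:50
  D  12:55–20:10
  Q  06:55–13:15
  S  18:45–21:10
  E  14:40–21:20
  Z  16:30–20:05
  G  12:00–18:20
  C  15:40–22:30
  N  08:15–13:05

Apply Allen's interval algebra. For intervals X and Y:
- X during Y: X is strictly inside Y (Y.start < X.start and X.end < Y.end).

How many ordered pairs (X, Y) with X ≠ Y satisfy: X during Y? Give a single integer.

24

Checking all 182 ordered pairs for relation 'during'; matching pairs in alphabetical order:
(A, D): A during D ✓
(A, G): A during G ✓
(A, V): A during V ✓
(B, C): B during C ✓
(B, D): B during D ✓
(B, E): B during E ✓
(B, V): B during V ✓
(B, Z): B during Z ✓
(E, V): E during V ✓
(K, G): K during G ✓
(K, L): K during L ✓
(N, Q): N during Q ✓
(R, C): R during C ✓
(R, D): R during D ✓
(R, E): R during E ✓
(R, G): R during G ✓
(R, V): R during V ✓
(S, C): S during C ✓
(S, E): S during E ✓
(S, V): S during V ✓
(Z, C): Z during C ✓
(Z, D): Z during D ✓
(Z, E): Z during E ✓
(Z, V): Z during V ✓
Count: 24.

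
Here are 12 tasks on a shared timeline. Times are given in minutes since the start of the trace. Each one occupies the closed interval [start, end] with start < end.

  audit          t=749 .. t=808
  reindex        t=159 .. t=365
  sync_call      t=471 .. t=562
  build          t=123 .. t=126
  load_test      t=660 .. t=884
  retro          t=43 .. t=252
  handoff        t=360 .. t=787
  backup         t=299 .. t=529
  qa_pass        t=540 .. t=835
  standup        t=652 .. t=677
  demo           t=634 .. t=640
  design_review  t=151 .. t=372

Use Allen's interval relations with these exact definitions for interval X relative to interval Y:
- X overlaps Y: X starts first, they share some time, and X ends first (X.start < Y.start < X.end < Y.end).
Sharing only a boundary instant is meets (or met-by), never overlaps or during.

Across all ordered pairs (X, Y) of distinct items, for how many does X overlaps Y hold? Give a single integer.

Checking all 132 ordered pairs for relation 'overlaps'; matching pairs in alphabetical order:
(backup, handoff): backup overlaps handoff ✓
(backup, sync_call): backup overlaps sync_call ✓
(design_review, backup): design_review overlaps backup ✓
(design_review, handoff): design_review overlaps handoff ✓
(handoff, audit): handoff overlaps audit ✓
(handoff, load_test): handoff overlaps load_test ✓
(handoff, qa_pass): handoff overlaps qa_pass ✓
(qa_pass, load_test): qa_pass overlaps load_test ✓
(reindex, backup): reindex overlaps backup ✓
(reindex, handoff): reindex overlaps handoff ✓
(retro, design_review): retro overlaps design_review ✓
(retro, reindex): retro overlaps reindex ✓
(standup, load_test): standup overlaps load_test ✓
(sync_call, qa_pass): sync_call overlaps qa_pass ✓
Count: 14.

14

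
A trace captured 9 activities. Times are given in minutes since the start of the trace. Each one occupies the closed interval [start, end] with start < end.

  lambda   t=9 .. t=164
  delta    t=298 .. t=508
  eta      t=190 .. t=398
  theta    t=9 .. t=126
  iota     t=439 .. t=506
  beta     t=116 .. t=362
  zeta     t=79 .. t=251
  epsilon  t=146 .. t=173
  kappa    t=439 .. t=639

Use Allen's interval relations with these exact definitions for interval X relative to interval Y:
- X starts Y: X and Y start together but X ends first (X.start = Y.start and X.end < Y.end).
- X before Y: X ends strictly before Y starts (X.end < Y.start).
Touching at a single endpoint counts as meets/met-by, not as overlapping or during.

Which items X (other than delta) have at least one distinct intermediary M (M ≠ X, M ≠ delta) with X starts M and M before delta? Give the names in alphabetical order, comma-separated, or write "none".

Target delta = [t=298, t=508].
Intermediaries M with M before delta: epsilon, lambda, theta, zeta.
Via epsilon — items with X starts epsilon: none.
Via lambda — items with X starts lambda: theta.
Via theta — items with X starts theta: none.
Via zeta — items with X starts zeta: none.
Union: theta.

theta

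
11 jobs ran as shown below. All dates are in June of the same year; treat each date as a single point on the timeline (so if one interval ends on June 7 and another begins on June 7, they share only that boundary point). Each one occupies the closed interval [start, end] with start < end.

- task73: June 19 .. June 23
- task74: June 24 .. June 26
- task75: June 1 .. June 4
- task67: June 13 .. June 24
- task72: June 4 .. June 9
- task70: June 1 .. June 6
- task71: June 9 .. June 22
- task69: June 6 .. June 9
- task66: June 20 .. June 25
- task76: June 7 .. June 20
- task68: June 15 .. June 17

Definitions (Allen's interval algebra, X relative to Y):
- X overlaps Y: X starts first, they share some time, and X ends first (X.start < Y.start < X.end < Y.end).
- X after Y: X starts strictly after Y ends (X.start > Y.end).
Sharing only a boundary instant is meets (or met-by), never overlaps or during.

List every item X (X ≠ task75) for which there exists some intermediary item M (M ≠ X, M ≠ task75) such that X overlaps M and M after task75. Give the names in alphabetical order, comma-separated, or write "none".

Target task75 = [June 1, June 4].
Intermediaries M with M after task75: task66, task67, task68, task69, task71, task73, task74, task76.
Via task66 — items with X overlaps task66: task67, task71, task73.
Via task67 — items with X overlaps task67: task71, task76.
Via task68 — items with X overlaps task68: none.
Via task69 — items with X overlaps task69: none.
Via task71 — items with X overlaps task71: task76.
Via task73 — items with X overlaps task73: task71, task76.
Via task74 — items with X overlaps task74: task66.
Via task76 — items with X overlaps task76: task69, task72.
Union: task66, task67, task69, task71, task72, task73, task76.

task66, task67, task69, task71, task72, task73, task76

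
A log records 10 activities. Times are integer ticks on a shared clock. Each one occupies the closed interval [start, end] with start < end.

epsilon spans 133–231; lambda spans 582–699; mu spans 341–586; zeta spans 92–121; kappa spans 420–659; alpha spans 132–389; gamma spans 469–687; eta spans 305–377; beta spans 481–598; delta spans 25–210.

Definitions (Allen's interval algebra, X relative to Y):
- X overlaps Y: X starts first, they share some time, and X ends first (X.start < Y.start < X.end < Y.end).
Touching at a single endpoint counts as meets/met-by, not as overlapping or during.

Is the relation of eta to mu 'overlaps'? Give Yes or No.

Yes

eta = [305, 377], mu = [341, 586].
Actual relation of eta to mu: overlaps.
Asked whether 'overlaps' holds → Yes.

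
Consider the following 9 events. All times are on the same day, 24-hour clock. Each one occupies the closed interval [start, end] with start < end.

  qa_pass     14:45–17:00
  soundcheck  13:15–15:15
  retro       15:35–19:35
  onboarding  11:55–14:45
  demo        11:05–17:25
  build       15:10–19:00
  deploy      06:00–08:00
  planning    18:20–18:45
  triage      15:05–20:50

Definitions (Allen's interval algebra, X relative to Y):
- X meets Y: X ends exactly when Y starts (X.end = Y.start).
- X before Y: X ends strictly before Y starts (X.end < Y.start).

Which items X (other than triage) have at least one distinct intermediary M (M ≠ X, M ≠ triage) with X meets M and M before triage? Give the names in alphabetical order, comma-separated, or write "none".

Target triage = [15:05, 20:50].
Intermediaries M with M before triage: deploy, onboarding.
Via deploy — items with X meets deploy: none.
Via onboarding — items with X meets onboarding: none.
Union: none.

none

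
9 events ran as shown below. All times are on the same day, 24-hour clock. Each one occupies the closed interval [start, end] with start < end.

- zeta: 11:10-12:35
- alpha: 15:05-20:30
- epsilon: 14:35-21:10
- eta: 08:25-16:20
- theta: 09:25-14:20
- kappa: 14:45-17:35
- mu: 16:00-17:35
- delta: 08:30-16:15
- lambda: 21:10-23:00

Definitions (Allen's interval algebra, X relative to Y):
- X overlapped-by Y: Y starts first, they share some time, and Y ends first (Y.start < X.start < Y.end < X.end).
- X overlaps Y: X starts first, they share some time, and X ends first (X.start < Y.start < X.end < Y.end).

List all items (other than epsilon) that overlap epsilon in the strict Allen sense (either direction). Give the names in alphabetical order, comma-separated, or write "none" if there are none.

delta, eta

Target epsilon = [14:35, 21:10].
alpha [15:05, 20:30] → during → no.
delta [08:30, 16:15] → overlaps → yes.
eta [08:25, 16:20] → overlaps → yes.
kappa [14:45, 17:35] → during → no.
lambda [21:10, 23:00] → met-by → no.
mu [16:00, 17:35] → during → no.
theta [09:25, 14:20] → before → no.
zeta [11:10, 12:35] → before → no.
Result: delta, eta.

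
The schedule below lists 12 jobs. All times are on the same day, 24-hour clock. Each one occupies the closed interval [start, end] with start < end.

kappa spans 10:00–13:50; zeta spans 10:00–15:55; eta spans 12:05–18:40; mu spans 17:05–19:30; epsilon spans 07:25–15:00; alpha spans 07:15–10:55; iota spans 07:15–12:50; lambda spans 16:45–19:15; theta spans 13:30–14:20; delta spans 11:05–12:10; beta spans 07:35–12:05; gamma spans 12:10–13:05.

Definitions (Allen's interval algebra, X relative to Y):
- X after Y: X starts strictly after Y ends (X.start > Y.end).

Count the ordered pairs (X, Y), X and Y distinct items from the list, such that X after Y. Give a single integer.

Checking all 132 ordered pairs for relation 'after'; matching pairs in alphabetical order:
(delta, alpha): delta after alpha ✓
(eta, alpha): eta after alpha ✓
(gamma, alpha): gamma after alpha ✓
(gamma, beta): gamma after beta ✓
(lambda, alpha): lambda after alpha ✓
(lambda, beta): lambda after beta ✓
(lambda, delta): lambda after delta ✓
(lambda, epsilon): lambda after epsilon ✓
(lambda, gamma): lambda after gamma ✓
(lambda, iota): lambda after iota ✓
(lambda, kappa): lambda after kappa ✓
(lambda, theta): lambda after theta ✓
(lambda, zeta): lambda after zeta ✓
(mu, alpha): mu after alpha ✓
(mu, beta): mu after beta ✓
(mu, delta): mu after delta ✓
(mu, epsilon): mu after epsilon ✓
(mu, gamma): mu after gamma ✓
(mu, iota): mu after iota ✓
(mu, kappa): mu after kappa ✓
(mu, theta): mu after theta ✓
(mu, zeta): mu after zeta ✓
(theta, alpha): theta after alpha ✓
(theta, beta): theta after beta ✓
... plus 3 further pairs not listed.
Count: 27.

27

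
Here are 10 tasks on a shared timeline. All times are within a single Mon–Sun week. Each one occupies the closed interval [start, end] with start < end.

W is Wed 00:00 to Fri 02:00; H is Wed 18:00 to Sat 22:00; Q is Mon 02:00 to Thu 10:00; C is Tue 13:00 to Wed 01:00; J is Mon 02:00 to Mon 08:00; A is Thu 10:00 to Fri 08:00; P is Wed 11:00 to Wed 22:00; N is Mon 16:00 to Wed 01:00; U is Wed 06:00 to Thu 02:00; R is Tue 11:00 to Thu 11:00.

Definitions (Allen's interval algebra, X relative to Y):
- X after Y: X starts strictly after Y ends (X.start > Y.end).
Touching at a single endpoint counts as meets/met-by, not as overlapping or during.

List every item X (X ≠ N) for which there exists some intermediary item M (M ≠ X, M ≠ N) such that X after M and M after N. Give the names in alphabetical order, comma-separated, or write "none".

A

Target N = [Mon 16:00, Wed 01:00].
Intermediaries M with M after N: A, H, P, U.
Via A — items with X after A: none.
Via H — items with X after H: none.
Via P — items with X after P: A.
Via U — items with X after U: A.
Union: A.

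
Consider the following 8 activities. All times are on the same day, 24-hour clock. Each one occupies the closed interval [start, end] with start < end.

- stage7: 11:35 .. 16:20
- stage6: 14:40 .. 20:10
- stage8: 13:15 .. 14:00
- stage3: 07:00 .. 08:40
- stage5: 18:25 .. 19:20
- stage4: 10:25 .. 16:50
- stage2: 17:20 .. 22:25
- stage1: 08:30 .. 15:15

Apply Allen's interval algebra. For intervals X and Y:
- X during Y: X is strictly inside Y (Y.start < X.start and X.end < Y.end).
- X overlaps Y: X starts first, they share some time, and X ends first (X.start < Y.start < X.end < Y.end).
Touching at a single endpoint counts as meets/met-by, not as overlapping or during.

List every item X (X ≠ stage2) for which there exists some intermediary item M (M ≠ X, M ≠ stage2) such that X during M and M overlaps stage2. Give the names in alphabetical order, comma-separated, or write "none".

stage5

Target stage2 = [17:20, 22:25].
Intermediaries M with M overlaps stage2: stage6.
Via stage6 — items with X during stage6: stage5.
Union: stage5.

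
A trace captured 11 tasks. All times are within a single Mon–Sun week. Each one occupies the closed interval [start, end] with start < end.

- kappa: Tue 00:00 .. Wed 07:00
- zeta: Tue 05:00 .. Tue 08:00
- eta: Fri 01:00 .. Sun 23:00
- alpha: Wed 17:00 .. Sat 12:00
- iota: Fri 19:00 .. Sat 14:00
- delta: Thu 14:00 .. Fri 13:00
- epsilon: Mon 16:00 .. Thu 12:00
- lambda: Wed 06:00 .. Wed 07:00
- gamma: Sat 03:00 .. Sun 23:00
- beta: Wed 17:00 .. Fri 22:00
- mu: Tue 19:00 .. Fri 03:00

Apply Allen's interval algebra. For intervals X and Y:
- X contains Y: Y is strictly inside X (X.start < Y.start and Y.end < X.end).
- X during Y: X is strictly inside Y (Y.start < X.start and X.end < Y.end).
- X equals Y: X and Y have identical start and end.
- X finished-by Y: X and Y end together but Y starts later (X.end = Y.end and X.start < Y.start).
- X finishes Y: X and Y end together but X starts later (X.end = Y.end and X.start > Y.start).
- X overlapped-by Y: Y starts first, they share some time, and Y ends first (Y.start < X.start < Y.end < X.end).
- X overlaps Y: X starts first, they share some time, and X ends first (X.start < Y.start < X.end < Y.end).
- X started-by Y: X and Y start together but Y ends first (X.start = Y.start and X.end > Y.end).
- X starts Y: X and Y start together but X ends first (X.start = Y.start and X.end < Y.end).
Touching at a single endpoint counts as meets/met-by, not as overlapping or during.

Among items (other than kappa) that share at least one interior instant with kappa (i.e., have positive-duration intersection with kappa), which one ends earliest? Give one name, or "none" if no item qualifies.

zeta

Target kappa = [Tue 00:00, Wed 07:00].
alpha [Wed 17:00, Sat 12:00] → after → excluded.
beta [Wed 17:00, Fri 22:00] → after → excluded.
delta [Thu 14:00, Fri 13:00] → after → excluded.
epsilon [Mon 16:00, Thu 12:00] → contains → candidate.
eta [Fri 01:00, Sun 23:00] → after → excluded.
gamma [Sat 03:00, Sun 23:00] → after → excluded.
iota [Fri 19:00, Sat 14:00] → after → excluded.
lambda [Wed 06:00, Wed 07:00] → finishes → candidate.
mu [Tue 19:00, Fri 03:00] → overlapped-by → candidate.
zeta [Tue 05:00, Tue 08:00] → during → candidate.
Among candidates, earliest end is Tue 08:00 → zeta.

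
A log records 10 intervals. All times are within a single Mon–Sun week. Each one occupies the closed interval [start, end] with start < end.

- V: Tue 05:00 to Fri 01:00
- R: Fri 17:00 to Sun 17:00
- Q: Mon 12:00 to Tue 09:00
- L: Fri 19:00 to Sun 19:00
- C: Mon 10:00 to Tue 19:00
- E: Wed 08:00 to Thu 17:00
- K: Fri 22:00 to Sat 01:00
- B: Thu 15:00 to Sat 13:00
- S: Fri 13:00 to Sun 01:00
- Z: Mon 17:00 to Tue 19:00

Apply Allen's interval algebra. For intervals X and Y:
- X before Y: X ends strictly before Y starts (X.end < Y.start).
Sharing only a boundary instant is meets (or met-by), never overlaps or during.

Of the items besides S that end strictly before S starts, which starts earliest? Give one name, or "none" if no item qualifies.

C

Target S = [Fri 13:00, Sun 01:00].
B [Thu 15:00, Sat 13:00] → overlaps → excluded.
C [Mon 10:00, Tue 19:00] → before → candidate.
E [Wed 08:00, Thu 17:00] → before → candidate.
K [Fri 22:00, Sat 01:00] → during → excluded.
L [Fri 19:00, Sun 19:00] → overlapped-by → excluded.
Q [Mon 12:00, Tue 09:00] → before → candidate.
R [Fri 17:00, Sun 17:00] → overlapped-by → excluded.
V [Tue 05:00, Fri 01:00] → before → candidate.
Z [Mon 17:00, Tue 19:00] → before → candidate.
Among candidates, earliest start is Mon 10:00 → C.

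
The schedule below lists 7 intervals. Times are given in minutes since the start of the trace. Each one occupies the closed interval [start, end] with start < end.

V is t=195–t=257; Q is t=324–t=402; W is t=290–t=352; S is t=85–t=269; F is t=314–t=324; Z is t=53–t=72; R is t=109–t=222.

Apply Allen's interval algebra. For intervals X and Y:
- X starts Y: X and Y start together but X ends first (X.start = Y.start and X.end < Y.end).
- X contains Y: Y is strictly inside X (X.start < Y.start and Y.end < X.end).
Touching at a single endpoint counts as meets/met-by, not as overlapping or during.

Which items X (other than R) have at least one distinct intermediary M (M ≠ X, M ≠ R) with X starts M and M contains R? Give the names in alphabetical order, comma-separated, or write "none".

Target R = [t=109, t=222].
Intermediaries M with M contains R: S.
Via S — items with X starts S: none.
Union: none.

none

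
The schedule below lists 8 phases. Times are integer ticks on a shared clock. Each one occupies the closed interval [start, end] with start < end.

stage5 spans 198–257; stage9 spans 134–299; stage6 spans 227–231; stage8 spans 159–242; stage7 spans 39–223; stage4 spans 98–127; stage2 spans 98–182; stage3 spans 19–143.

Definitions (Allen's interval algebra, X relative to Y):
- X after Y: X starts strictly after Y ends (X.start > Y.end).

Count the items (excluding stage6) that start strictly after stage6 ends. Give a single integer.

Target stage6 = [227, 231].
stage2 [98, 182] → before → no.
stage3 [19, 143] → before → no.
stage4 [98, 127] → before → no.
stage5 [198, 257] → contains → no.
stage7 [39, 223] → before → no.
stage8 [159, 242] → contains → no.
stage9 [134, 299] → contains → no.
Total: 0.

0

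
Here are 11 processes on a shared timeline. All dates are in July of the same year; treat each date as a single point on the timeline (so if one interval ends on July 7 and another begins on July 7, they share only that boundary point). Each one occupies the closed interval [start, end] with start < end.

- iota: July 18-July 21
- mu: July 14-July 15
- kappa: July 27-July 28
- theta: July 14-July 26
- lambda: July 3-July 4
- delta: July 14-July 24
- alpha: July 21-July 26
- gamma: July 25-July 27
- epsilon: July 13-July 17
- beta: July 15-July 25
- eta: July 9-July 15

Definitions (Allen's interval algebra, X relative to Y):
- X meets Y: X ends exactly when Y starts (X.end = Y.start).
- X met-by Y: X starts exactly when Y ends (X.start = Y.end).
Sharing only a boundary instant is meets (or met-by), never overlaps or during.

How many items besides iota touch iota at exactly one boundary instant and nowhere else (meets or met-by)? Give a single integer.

1

Target iota = [July 18, July 21].
alpha [July 21, July 26] → met-by → counts.
beta [July 15, July 25] → contains → no.
delta [July 14, July 24] → contains → no.
epsilon [July 13, July 17] → before → no.
eta [July 9, July 15] → before → no.
gamma [July 25, July 27] → after → no.
kappa [July 27, July 28] → after → no.
lambda [July 3, July 4] → before → no.
mu [July 14, July 15] → before → no.
theta [July 14, July 26] → contains → no.
Total: 1.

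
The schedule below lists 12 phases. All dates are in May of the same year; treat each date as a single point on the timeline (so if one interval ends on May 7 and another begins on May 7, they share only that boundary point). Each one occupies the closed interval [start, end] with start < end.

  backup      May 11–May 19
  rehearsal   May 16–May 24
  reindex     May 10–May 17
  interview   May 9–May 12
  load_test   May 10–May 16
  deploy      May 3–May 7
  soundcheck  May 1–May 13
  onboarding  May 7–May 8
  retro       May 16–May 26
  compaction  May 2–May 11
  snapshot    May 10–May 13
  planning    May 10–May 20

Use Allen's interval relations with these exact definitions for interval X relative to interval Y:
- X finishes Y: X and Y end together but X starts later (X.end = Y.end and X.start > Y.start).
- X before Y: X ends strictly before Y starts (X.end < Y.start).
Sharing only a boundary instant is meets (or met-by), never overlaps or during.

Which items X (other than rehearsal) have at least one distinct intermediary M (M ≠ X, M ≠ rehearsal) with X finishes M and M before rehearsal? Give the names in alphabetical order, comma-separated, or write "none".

snapshot

Target rehearsal = [May 16, May 24].
Intermediaries M with M before rehearsal: compaction, deploy, interview, onboarding, snapshot, soundcheck.
Via compaction — items with X finishes compaction: none.
Via deploy — items with X finishes deploy: none.
Via interview — items with X finishes interview: none.
Via onboarding — items with X finishes onboarding: none.
Via snapshot — items with X finishes snapshot: none.
Via soundcheck — items with X finishes soundcheck: snapshot.
Union: snapshot.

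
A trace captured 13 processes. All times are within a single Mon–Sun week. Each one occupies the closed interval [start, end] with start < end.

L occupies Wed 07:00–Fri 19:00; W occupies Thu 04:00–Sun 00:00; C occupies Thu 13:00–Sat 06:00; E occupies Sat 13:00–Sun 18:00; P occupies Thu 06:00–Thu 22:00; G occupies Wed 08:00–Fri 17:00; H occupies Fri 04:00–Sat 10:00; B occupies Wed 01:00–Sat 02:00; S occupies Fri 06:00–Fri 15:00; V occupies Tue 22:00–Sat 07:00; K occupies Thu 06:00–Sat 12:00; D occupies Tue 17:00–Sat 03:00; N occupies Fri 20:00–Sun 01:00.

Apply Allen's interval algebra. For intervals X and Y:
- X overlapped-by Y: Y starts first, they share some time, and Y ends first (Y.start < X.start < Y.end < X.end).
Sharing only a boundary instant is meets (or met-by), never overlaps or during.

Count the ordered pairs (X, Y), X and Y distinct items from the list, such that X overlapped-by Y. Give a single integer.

31

Checking all 156 ordered pairs for relation 'overlapped-by'; matching pairs in alphabetical order:
(C, B): C overlapped-by B ✓
(C, D): C overlapped-by D ✓
(C, G): C overlapped-by G ✓
(C, L): C overlapped-by L ✓
(C, P): C overlapped-by P ✓
(E, N): E overlapped-by N ✓
(E, W): E overlapped-by W ✓
(H, B): H overlapped-by B ✓
(H, C): H overlapped-by C ✓
(H, D): H overlapped-by D ✓
(H, G): H overlapped-by G ✓
(H, L): H overlapped-by L ✓
(H, V): H overlapped-by V ✓
(K, B): K overlapped-by B ✓
(K, D): K overlapped-by D ✓
(K, G): K overlapped-by G ✓
(K, L): K overlapped-by L ✓
(K, V): K overlapped-by V ✓
(N, B): N overlapped-by B ✓
(N, C): N overlapped-by C ✓
(N, D): N overlapped-by D ✓
(N, H): N overlapped-by H ✓
(N, K): N overlapped-by K ✓
(N, V): N overlapped-by V ✓
... plus 7 further pairs not listed.
Count: 31.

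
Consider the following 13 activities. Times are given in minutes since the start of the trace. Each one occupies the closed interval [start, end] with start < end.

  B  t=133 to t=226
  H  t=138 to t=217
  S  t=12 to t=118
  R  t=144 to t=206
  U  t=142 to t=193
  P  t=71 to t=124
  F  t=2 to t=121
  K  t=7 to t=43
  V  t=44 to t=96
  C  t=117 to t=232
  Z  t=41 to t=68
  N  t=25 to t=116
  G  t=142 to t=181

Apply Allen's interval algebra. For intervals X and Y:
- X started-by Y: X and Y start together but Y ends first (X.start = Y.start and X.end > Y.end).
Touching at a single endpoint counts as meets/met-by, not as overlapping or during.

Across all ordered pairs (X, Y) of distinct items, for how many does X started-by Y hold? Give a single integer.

1

Checking all 156 ordered pairs for relation 'started-by'; matching pairs in alphabetical order:
(U, G): U started-by G ✓
Count: 1.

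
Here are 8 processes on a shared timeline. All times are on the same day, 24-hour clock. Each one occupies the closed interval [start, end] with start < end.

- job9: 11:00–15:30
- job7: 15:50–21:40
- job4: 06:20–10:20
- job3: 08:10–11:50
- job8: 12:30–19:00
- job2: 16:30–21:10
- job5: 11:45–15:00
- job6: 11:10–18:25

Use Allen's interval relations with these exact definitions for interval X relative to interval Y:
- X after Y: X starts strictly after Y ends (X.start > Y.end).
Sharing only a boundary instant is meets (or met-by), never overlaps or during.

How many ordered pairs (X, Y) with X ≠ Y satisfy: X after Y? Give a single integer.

13

Checking all 56 ordered pairs for relation 'after'; matching pairs in alphabetical order:
(job2, job3): job2 after job3 ✓
(job2, job4): job2 after job4 ✓
(job2, job5): job2 after job5 ✓
(job2, job9): job2 after job9 ✓
(job5, job4): job5 after job4 ✓
(job6, job4): job6 after job4 ✓
(job7, job3): job7 after job3 ✓
(job7, job4): job7 after job4 ✓
(job7, job5): job7 after job5 ✓
(job7, job9): job7 after job9 ✓
(job8, job3): job8 after job3 ✓
(job8, job4): job8 after job4 ✓
(job9, job4): job9 after job4 ✓
Count: 13.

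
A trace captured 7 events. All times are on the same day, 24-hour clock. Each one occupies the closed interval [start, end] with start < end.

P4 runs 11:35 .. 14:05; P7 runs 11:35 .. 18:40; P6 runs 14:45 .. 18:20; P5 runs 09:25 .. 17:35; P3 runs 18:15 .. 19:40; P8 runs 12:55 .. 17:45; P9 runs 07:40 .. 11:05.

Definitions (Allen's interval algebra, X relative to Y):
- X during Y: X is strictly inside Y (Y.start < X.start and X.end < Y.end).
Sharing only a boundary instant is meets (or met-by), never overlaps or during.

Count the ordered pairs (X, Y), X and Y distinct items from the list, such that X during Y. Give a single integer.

3

Checking all 42 ordered pairs for relation 'during'; matching pairs in alphabetical order:
(P4, P5): P4 during P5 ✓
(P6, P7): P6 during P7 ✓
(P8, P7): P8 during P7 ✓
Count: 3.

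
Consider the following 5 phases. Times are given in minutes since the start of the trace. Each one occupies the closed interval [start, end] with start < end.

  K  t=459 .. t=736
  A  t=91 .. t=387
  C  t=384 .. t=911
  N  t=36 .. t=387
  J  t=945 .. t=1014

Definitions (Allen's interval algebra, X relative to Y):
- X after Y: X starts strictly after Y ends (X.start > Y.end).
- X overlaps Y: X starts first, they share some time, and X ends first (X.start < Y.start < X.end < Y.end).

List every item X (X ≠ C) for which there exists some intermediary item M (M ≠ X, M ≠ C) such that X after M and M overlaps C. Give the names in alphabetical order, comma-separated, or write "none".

Target C = [t=384, t=911].
Intermediaries M with M overlaps C: A, N.
Via A — items with X after A: J, K.
Via N — items with X after N: J, K.
Union: J, K.

J, K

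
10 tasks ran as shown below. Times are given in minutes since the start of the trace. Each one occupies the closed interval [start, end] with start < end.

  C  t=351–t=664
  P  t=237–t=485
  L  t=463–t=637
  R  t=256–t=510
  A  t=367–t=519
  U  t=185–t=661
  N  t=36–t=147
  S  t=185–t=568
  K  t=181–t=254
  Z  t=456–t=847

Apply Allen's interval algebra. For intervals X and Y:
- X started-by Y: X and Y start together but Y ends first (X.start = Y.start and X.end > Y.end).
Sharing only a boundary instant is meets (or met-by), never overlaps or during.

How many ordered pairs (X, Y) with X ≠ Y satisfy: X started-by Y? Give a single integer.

1

Checking all 90 ordered pairs for relation 'started-by'; matching pairs in alphabetical order:
(U, S): U started-by S ✓
Count: 1.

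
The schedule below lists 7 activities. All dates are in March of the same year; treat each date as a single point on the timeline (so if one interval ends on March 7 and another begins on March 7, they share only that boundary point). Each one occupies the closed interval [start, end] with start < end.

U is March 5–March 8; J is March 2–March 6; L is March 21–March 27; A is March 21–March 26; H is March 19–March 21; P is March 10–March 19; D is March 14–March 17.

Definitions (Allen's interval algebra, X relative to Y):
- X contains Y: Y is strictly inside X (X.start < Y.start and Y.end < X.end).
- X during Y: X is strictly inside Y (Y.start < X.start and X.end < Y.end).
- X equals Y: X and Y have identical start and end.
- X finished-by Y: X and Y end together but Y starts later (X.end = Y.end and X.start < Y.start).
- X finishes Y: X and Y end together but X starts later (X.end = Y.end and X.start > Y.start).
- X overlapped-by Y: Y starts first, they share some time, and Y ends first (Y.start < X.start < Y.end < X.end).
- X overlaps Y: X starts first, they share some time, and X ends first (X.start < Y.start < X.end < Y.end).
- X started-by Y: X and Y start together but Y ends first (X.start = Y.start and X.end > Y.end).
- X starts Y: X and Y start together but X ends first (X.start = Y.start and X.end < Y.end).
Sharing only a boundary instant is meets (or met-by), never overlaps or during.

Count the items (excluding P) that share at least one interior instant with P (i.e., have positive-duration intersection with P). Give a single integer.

1

Target P = [March 10, March 19].
A [March 21, March 26] → after → no.
D [March 14, March 17] → during → counts.
H [March 19, March 21] → met-by → no.
J [March 2, March 6] → before → no.
L [March 21, March 27] → after → no.
U [March 5, March 8] → before → no.
Total: 1.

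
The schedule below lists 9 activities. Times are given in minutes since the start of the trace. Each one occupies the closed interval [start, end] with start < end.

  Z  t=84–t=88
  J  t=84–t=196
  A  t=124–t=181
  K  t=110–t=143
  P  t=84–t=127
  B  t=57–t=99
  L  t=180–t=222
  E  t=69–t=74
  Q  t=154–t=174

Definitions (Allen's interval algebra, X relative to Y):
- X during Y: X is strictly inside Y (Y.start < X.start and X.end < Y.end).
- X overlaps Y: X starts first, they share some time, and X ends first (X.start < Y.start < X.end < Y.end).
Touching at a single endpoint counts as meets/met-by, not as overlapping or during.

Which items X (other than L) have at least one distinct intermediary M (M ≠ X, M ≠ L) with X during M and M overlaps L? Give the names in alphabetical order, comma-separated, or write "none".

Target L = [t=180, t=222].
Intermediaries M with M overlaps L: A, J.
Via A — items with X during A: Q.
Via J — items with X during J: A, K, Q.
Union: A, K, Q.

A, K, Q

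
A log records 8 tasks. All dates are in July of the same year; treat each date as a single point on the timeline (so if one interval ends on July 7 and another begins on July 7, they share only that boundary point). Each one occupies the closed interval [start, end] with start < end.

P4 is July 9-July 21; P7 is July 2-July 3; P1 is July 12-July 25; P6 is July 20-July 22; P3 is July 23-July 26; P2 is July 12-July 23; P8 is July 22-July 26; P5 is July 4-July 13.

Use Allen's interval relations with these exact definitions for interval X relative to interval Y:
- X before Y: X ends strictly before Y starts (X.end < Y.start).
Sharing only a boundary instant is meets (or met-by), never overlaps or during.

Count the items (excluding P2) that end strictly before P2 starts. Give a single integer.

1

Target P2 = [July 12, July 23].
P1 [July 12, July 25] → started-by → no.
P3 [July 23, July 26] → met-by → no.
P4 [July 9, July 21] → overlaps → no.
P5 [July 4, July 13] → overlaps → no.
P6 [July 20, July 22] → during → no.
P7 [July 2, July 3] → before → counts.
P8 [July 22, July 26] → overlapped-by → no.
Total: 1.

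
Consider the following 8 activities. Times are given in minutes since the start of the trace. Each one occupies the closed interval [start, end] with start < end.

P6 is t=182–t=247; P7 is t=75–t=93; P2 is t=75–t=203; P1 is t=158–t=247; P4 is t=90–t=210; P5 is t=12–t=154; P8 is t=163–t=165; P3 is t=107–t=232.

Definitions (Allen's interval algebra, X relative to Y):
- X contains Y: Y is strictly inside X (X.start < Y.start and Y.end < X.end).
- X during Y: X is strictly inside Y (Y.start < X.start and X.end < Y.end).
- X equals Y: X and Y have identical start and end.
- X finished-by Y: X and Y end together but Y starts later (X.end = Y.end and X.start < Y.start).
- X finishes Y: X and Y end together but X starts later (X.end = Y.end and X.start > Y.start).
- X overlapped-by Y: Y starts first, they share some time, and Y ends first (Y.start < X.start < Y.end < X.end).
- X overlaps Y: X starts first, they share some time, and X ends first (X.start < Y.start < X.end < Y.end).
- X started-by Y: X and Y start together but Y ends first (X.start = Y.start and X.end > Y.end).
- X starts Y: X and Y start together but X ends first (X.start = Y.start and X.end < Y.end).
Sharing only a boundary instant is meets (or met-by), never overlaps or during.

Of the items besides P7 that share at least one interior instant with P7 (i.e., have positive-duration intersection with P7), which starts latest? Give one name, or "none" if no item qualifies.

Target P7 = [t=75, t=93].
P1 [t=158, t=247] → after → excluded.
P2 [t=75, t=203] → started-by → candidate.
P3 [t=107, t=232] → after → excluded.
P4 [t=90, t=210] → overlapped-by → candidate.
P5 [t=12, t=154] → contains → candidate.
P6 [t=182, t=247] → after → excluded.
P8 [t=163, t=165] → after → excluded.
Among candidates, latest start is t=90 → P4.

P4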